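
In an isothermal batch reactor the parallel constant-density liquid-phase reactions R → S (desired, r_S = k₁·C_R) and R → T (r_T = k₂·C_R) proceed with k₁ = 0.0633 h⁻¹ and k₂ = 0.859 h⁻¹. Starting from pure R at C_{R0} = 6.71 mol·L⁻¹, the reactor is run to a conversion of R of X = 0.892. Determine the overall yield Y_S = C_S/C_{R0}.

0.0612

C_R = C_{R0}(1−X) = 0.7247 mol·L⁻¹.
Both paths are first order in R, so the instantaneous fraction to S is constant: dC_S/d(−C_R) = k₁/(k₁+k₂) = 0.06863.
C_S = 0.06863·(C_{R0}−C_R) = 0.06863×5.985 = 0.411 mol·L⁻¹.
Y_S = C_S/C_{R0} = 0.4108/6.71 = 0.0612.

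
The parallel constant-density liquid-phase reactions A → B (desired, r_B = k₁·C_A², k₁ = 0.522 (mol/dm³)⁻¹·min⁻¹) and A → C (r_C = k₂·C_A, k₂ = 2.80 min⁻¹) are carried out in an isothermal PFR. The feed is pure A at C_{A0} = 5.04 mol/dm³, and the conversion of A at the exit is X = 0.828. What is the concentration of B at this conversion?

1.42 mol/dm³

C_A = C_{A0}(1−X) = 0.8669 mol/dm³.
Along a PFR/batch, dC_C/dC_A = −r_C/(r_B+r_C) = −k₂/(k₂+k₁·C_A).
Integrating from C_{A0} to C_A: C_C = (2.80/0.522)·ln[(2.80+0.522·5.04)/(2.80+0.522·0.867)] = 5.364·ln(5.431/3.253) = 2.750 mol/dm³.
Then C_B = (C_{A0}−C_A) − C_C = 4.173 − 2.750 = 1.423 mol/dm³.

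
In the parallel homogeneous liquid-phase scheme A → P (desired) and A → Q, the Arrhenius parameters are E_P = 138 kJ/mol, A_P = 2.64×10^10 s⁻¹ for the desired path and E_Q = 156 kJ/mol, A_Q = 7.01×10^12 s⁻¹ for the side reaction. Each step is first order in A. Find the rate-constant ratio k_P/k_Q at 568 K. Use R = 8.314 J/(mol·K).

Since both paths have the same order in A, the concentration cancels and S_{P/Q} = k_P/k_Q = (A_P/A_Q)·exp[(E_Q−E_P)/(RT)].
(E_Q−E_P)/(RT) = (156−138)×10³/(8.314×568) = 18000/4722 = 3.812.
k_P/k_Q = (2.64×10^10/7.01×10^12)·exp(3.812) = 0.003766 × 45.23 = 0.170.
Since E_P < E_Q, lowering the temperature improves selectivity toward P.

0.170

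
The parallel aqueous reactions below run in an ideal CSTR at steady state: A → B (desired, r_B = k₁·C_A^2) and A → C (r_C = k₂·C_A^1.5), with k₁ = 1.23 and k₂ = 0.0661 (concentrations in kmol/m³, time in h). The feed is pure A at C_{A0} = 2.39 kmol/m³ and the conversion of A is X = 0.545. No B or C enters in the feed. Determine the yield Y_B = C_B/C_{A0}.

Exit C_A = C_{A0}(1−X) = 2.39×0.455 = 1.087 kmol/m³.
A CSTR operates uniformly at the exit composition, giving r_B = 1.455 and r_C = 0.07496 (each k·C_A^n at C_A = 1.087).
Fraction of consumed A going to B: r_B/(r_B+r_C) = 0.9510.
C_B = 0.9510·C_{A0}·X = 0.9510×2.39×0.545 = 1.24 kmol/m³; Y_B = C_B/C_{A0} = 0.518.

0.518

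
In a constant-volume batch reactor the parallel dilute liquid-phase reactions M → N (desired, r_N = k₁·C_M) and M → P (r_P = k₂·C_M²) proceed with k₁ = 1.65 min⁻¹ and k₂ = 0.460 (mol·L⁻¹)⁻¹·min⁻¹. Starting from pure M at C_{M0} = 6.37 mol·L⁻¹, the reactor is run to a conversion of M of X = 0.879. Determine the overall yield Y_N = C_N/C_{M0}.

C_M = C_{M0}(1−X) = 0.7708 mol·L⁻¹.
Along a PFR/batch, dC_N/dC_M = −r_N/(r_N+r_P) = −k₁/(k₁+k₂·C_M).
Integrating from C_{M0} to C_M: C_N = (1.65/0.460)·ln[(1.65+0.460·6.37)/(1.65+0.460·0.771)] = 3.587·ln(4.580/2.005) = 2.964 mol·L⁻¹.
Y_N = C_N/C_{M0} = 2.964/6.37 = 0.465.

0.465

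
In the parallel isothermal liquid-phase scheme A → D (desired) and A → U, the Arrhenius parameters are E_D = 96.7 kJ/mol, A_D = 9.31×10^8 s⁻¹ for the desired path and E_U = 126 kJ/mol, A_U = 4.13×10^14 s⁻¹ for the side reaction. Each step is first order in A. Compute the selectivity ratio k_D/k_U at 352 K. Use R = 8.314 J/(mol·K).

0.0502

With equal orders, S_{D/U} = k_D/k_U = (A_D/A_U)·exp[(E_U−E_D)/(RT)].
(E_U−E_D)/(RT) = (126−96.7)×10³/(8.314×352) = 29300/2927 = 10.01.
k_D/k_U = (9.31×10^8/4.13×10^14)·exp(10.01) = 2.254×10^-6 × 22289 = 0.0502.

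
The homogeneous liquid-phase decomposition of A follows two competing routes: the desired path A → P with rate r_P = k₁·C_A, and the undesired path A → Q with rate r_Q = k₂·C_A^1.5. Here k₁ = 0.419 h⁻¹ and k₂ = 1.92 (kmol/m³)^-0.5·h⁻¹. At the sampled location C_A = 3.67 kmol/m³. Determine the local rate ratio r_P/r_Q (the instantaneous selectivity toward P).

S_{P/Q} = r_P/r_Q = (k₁·C_A)/(k₂·C_A^1.5) = (k₁/k₂)·C_A^-0.5.
= (0.419×3.670) / (1.92×3.670^1.5) = 1.538/13.50 = 0.114.
The undesired path is higher order in A, so low C_A (CSTR or dilute feed) favours P.

0.114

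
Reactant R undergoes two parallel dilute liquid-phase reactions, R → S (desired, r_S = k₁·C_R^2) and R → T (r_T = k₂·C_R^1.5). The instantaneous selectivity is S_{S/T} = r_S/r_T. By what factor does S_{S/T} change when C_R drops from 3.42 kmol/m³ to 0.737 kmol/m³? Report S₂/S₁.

S_{S/T} = (k₁/k₂)·C_R^0.5, so S₂/S₁ = (C_{R,2}/C_{R,1})^0.5.
= (0.737/3.42)^0.5 = (0.2155)^0.5 = 0.464.

0.464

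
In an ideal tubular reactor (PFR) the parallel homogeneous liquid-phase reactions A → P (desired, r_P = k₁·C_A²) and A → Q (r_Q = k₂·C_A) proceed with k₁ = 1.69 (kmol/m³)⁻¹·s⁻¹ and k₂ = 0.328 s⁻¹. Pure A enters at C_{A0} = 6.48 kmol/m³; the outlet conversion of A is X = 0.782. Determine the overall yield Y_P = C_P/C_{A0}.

C_A = C_{A0}(1−X) = 1.413 kmol/m³.
Along a PFR/batch, dC_Q/dC_A = −r_Q/(r_P+r_Q) = −k₂/(k₂+k₁·C_A).
Integrating from C_{A0} to C_A: C_Q = (0.328/1.69)·ln[(0.328+1.69·6.48)/(0.328+1.69·1.41)] = 0.1941·ln(11.28/2.715) = 0.2764 kmol/m³.
Then C_P = (C_{A0}−C_A) − C_Q = 5.067 − 0.2764 = 4.791 kmol/m³.
Y_P = C_P/C_{A0} = 4.791/6.48 = 0.739.

0.739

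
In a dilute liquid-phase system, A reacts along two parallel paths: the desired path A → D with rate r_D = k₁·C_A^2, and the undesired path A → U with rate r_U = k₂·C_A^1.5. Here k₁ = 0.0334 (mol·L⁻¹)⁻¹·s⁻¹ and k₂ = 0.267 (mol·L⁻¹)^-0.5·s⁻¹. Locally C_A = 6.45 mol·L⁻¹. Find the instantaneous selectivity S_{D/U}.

S_{D/U} = r_D/r_U = (k₁·C_A^2)/(k₂·C_A^1.5) = (k₁/k₂)·C_A^0.5.
= (0.0334×6.450^2) / (0.267×6.450^1.5) = 1.390/4.374 = 0.318.

0.318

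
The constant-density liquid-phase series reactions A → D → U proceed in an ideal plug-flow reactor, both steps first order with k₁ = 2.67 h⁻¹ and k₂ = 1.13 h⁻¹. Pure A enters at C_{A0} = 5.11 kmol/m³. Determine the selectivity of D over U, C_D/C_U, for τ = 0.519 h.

Solving the coupled first-order balances gives C_D(τ) = [k₁/(k₂−k₁)]·C_{A0}·(e^(−k₁τ) − e^(−k₂τ)).
e^(−k₁τ) = e^(−2.67×0.519) = e^(−1.386) = 0.2501; e^(−k₂τ) = e^(−0.5865) = 0.5563.
C_D = 2.67×5.11/(1.13−2.67) × (0.2501−0.5563) = (-8.860)×(-0.3061) = 2.712 kmol/m³.
C_A = C_{A0}e^(−k₁τ) = 1.278 kmol/m³, so C_U = C_{A0}−C_A−C_D = 1.119 kmol/m³; C_D/C_U = 2.42.

2.42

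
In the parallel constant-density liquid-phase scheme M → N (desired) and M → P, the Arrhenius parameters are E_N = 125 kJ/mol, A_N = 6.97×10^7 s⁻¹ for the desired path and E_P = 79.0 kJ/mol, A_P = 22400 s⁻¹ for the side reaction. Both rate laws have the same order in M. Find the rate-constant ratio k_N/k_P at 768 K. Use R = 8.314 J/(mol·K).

k_N/k_P = (A_N/A_P)·exp[−(E_N−E_P)/(RT)] = (A_N/A_P)·exp[(E_P−E_N)/(RT)].
(E_P−E_N)/(RT) = (79.0−125)×10³/(8.314×768) = -46000/6385 = -7.204.
k_N/k_P = (6.97×10^7/22400)·exp(-7.204) = 3112 × 7.434×10^-4 = 2.31.

2.31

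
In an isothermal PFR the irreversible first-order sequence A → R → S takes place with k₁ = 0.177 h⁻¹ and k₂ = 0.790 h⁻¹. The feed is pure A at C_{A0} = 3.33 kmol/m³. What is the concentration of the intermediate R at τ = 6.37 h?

0.305 kmol/m³

For first-order series with pure A initially, C_R(τ) = k₁C_{A0}/(k₂−k₁)·(e^(−k₁τ) − e^(−k₂τ)).
e^(−k₁τ) = e^(−0.177×6.37) = e^(−1.127) = 0.3238; e^(−k₂τ) = e^(−5.032) = 0.006524.
C_R = 0.177×3.33/(0.790−0.177) × (0.3238−0.006524) = 0.9615×0.3173 = 0.3051 kmol/m³.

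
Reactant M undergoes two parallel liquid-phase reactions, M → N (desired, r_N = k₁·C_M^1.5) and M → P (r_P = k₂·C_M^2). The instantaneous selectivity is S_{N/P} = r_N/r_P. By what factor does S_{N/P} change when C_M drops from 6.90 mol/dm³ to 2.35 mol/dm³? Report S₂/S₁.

1.71

S_{N/P} = (k₁/k₂)·C_M^-0.5, so S₂/S₁ = (C_{M,2}/C_{M,1})^-0.5.
= (2.35/6.90)^(-0.5) = (0.3406)^(-0.5) = 1.71.
Selectivity toward N rises as C_M falls — low-concentration operation is favoured.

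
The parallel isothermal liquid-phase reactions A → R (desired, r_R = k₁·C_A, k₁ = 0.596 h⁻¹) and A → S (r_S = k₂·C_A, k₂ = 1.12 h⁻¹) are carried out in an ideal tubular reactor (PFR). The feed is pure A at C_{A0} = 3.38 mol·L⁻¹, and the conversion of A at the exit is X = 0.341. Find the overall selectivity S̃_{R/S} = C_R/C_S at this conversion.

C_A = C_{A0}(1−X) = 2.227 mol·L⁻¹.
Both paths are first order in A, so the instantaneous fraction to R is constant: dC_R/d(−C_A) = k₁/(k₁+k₂) = 0.3473.
C_R = 0.3473·(C_{A0}−C_A) = 0.3473×1.153 = 0.400 mol·L⁻¹.
C_S = (C_{A0}−C_A)−C_R = 0.7523 mol·L⁻¹; S̃_{R/S} = 0.4003/0.7523 = 0.532.

0.532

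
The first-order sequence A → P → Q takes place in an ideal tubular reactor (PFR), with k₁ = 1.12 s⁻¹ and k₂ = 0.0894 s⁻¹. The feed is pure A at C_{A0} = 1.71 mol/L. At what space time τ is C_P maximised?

2.45 s

The intermediate peaks when r₁ = r₂, i.e. k₁e^(−k₁τ) = k₂e^(−k₂τ), giving τ_opt = ln(k₂/k₁)/(k₂−k₁).
= ln(0.0894/1.12)/(0.0894−1.12) = ln(0.07982)/-1.031 = -2.528/-1.031 = 2.45 s.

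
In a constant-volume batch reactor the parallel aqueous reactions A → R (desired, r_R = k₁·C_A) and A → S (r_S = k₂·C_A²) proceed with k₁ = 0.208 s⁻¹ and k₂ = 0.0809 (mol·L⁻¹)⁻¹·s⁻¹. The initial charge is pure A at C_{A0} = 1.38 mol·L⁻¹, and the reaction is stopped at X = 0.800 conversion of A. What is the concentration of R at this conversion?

C_A = C_{A0}(1−X) = 0.2760 mol·L⁻¹.
Along a PFR/batch, dC_R/dC_A = −r_R/(r_R+r_S) = −k₁/(k₁+k₂·C_A).
Integrating from C_{A0} to C_A: C_R = (0.208/0.0809)·ln[(0.208+0.0809·1.38)/(0.208+0.0809·0.276)] = 2.571·ln(0.3196/0.2303) = 0.8425 mol·L⁻¹.

0.843 mol·L⁻¹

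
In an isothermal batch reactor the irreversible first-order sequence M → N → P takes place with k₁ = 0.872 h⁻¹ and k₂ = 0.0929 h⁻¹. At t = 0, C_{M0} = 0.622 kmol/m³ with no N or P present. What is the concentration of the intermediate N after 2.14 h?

Solving the coupled first-order balances gives C_N(t) = [k₁/(k₂−k₁)]·C_{M0}·(e^(−k₁t) − e^(−k₂t)).
e^(−k₁t) = e^(−0.872×2.14) = e^(−1.866) = 0.1547; e^(−k₂t) = e^(−0.1988) = 0.8197.
C_N = 0.872×0.622/(0.0929−0.872) × (0.1547−0.8197) = (-0.6962)×(-0.6650) = 0.4629 kmol/m³.

0.463 kmol/m³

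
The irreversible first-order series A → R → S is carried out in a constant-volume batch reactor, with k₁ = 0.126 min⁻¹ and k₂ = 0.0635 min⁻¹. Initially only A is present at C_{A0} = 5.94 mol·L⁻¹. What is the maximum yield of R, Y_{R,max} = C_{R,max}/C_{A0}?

0.498

For a first-order series the maximum intermediate yield is C_{R,max}/C_{A0} = (k₁/k₂)^[k₂/(k₂−k₁)].
= (0.126/0.0635)^(0.0635/(0.0635−0.126)) = (1.984)^(-1.016) = 0.4985.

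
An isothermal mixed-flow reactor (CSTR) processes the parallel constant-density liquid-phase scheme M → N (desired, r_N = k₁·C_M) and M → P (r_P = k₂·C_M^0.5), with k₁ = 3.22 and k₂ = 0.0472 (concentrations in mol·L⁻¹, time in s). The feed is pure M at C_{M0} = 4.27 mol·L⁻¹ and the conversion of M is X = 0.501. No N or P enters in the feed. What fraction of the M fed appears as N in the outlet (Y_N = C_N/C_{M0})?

0.496

Exit C_M = C_{M0}(1−X) = 4.27×0.499 = 2.131 mol·L⁻¹.
In a CSTR the entire volume is at exit conditions, so r_N = 3.22×2.131 = 6.861 and r_P = 0.0472×2.131^0.5 = 0.06890.
Fraction of consumed M going to N: r_N/(r_N+r_P) = 0.9901.
C_N = 0.9901·C_{M0}·X = 0.9901×4.27×0.501 = 2.12 mol·L⁻¹; Y_N = C_N/C_{M0} = 0.496.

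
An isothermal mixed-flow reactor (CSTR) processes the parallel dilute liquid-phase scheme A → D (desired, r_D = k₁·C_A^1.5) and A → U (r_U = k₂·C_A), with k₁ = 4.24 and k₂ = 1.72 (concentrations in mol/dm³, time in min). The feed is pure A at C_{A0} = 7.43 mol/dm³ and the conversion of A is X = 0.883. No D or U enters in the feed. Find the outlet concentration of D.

4.57 mol/dm³

Exit C_A = C_{A0}(1−X) = 7.43×0.117 = 0.8693 mol/dm³.
In a CSTR the entire volume is at exit conditions, so r_D = 4.24×0.8693^1.5 = 3.437 and r_U = 1.72×0.8693 = 1.495.
Fraction of consumed A going to D: r_D/(r_D+r_U) = 0.6968.
C_D = 0.6968·C_{A0}·X = 0.6968×7.43×0.883 = 4.57 mol/dm³.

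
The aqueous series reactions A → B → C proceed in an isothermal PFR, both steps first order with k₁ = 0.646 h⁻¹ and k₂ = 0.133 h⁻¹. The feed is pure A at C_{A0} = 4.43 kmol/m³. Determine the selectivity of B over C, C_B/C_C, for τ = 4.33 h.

The intermediate concentration in a first-order A→B→C sequence is C_B = k₁C_{A0}(e^(−k₁τ) − e^(−k₂τ))/(k₂−k₁).
e^(−k₁τ) = e^(−0.646×4.33) = e^(−2.797) = 0.06098; e^(−k₂τ) = e^(−0.5759) = 0.5622.
C_B = 0.646×4.43/(0.133−0.646) × (0.06098−0.5622) = (-5.579)×(-0.5012) = 2.796 kmol/m³.
C_A = C_{A0}e^(−k₁τ) = 0.2701 kmol/m³, so C_C = C_{A0}−C_A−C_B = 1.364 kmol/m³; C_B/C_C = 2.05.

2.05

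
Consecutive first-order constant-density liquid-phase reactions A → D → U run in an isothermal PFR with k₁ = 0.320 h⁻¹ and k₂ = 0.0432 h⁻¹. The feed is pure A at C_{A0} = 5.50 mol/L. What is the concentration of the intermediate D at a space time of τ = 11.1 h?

The intermediate concentration in a first-order A→B→C sequence is C_D = k₁C_{A0}(e^(−k₁τ) − e^(−k₂τ))/(k₂−k₁).
e^(−k₁τ) = e^(−0.320×11.1) = e^(−3.552) = 0.02867; e^(−k₂τ) = e^(−0.4795) = 0.6191.
C_D = 0.320×5.50/(0.0432−0.320) × (0.02867−0.6191) = (-6.358)×(-0.5904) = 3.754 mol/L.

3.75 mol/L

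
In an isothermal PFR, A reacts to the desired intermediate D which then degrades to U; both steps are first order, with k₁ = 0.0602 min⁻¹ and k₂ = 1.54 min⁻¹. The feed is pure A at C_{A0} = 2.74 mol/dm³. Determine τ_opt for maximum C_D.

For first-order series the maximum of C_D occurs at τ_opt = ln(k₂/k₁)/(k₂−k₁).
= ln(1.54/0.0602)/(1.54−0.0602) = ln(25.58)/1.480 = 3.242/1.480 = 2.19 min.

2.19 min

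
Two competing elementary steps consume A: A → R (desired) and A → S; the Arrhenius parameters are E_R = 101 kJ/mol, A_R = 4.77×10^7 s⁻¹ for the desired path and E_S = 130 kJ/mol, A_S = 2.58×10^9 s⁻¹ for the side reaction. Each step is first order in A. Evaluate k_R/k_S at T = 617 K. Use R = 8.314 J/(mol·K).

Since both paths have the same order in A, the concentration cancels and S_{R/S} = k_R/k_S = (A_R/A_S)·exp[(E_S−E_R)/(RT)].
(E_S−E_R)/(RT) = (130−101)×10³/(8.314×617) = 29000/5130 = 5.653.
k_R/k_S = (4.77×10^7/2.58×10^9)·exp(5.653) = 0.01849 × 285.2 = 5.27.
Since E_R < E_S, lowering the temperature improves selectivity toward R.

5.27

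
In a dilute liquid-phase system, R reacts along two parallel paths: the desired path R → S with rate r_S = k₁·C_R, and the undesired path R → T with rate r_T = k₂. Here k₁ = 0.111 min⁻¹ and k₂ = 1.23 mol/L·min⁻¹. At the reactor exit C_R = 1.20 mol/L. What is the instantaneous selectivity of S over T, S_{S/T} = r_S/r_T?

0.108

S_{S/T} = r_S/r_T = (k₁·C_R)/(k₂) = (k₁/k₂)·C_R.
= (0.111×1.200) / (1.23) = 0.1332/1.230 = 0.108.
Since the desired path is higher order in R, keeping C_R high (PFR or concentrated feed) favours S.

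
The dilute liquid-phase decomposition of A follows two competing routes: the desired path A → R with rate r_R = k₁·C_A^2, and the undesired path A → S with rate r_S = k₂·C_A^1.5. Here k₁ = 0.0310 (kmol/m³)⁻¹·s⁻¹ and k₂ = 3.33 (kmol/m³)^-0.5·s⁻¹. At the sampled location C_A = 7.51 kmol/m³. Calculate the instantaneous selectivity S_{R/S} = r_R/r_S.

0.0255

S_{R/S} = r_R/r_S = (k₁·C_A^2)/(k₂·C_A^1.5) = (k₁/k₂)·C_A^0.5.
= (0.0310×7.510^2) / (3.33×7.510^1.5) = 1.748/68.53 = 0.0255.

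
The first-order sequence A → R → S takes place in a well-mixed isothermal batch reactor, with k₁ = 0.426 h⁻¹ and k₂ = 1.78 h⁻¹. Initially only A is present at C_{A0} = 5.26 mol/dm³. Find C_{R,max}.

0.803 mol/dm³

At the optimum, C_{R,max}/C_{A0} = (k₁/k₂)^[k₂/(k₂−k₁)].
= (0.426/1.78)^(1.78/(1.78−0.426)) = (0.2393)^(1.315) = 0.1526.
C_{R,max} = 0.1526×5.26 = 0.803 mol/dm³.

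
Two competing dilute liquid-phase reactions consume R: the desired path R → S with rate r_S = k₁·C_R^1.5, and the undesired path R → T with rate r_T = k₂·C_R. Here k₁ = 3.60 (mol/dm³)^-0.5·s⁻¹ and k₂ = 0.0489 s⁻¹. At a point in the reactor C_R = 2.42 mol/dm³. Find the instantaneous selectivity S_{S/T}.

S_{S/T} = r_S/r_T = (k₁·C_R^1.5)/(k₂·C_R) = (k₁/k₂)·C_R^0.5.
= (3.60×2.420^1.5) / (0.0489×2.420) = 13.55/0.1183 = 115.
Since the desired path is higher order in R, keeping C_R high (PFR or concentrated feed) favours S.

115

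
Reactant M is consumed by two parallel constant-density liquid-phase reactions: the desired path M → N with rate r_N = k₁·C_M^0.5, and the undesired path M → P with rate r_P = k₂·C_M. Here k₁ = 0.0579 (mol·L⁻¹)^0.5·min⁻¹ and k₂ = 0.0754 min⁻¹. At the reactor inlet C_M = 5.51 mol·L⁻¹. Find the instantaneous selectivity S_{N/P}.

S_{N/P} = r_N/r_P = (k₁·C_M^0.5)/(k₂·C_M) = (k₁/k₂)·C_M^-0.5.
= (0.0579×5.510^0.5) / (0.0754×5.510) = 0.1359/0.4155 = 0.327.

0.327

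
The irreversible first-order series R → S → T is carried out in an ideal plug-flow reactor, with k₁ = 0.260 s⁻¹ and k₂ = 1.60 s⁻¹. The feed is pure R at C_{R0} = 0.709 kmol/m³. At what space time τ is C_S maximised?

1.36 s

The intermediate peaks when r₁ = r₂, i.e. k₁e^(−k₁τ) = k₂e^(−k₂τ), giving τ_opt = ln(k₂/k₁)/(k₂−k₁).
= ln(1.60/0.260)/(1.60−0.260) = ln(6.154)/1.340 = 1.817/1.340 = 1.36 s.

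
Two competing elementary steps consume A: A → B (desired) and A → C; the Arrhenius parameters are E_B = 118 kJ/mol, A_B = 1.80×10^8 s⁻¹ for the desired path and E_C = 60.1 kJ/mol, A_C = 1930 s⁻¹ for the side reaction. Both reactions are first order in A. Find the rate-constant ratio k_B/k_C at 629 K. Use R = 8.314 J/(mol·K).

1.45

Since both paths have the same order in A, the concentration cancels and S_{B/C} = k_B/k_C = (A_B/A_C)·exp[(E_C−E_B)/(RT)].
(E_C−E_B)/(RT) = (60.1−118)×10³/(8.314×629) = -57900/5230 = -11.07.
k_B/k_C = (1.80×10^8/1930)·exp(-11.07) = 93264 × 1.554×10^-5 = 1.45.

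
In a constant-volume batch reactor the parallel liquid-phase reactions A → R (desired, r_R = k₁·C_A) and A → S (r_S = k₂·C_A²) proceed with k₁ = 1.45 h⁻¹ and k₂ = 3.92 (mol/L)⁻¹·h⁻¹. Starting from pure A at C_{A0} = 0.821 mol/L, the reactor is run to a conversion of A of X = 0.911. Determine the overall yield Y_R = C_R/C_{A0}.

C_A = C_{A0}(1−X) = 0.07307 mol/L.
Along a PFR/batch, dC_R/dC_A = −r_R/(r_R+r_S) = −k₁/(k₁+k₂·C_A).
Integrating from C_{A0} to C_A: C_R = (1.45/3.92)·ln[(1.45+3.92·0.821)/(1.45+3.92·0.0731)] = 0.3699·ln(4.668/1.736) = 0.3658 mol/L.
Y_R = C_R/C_{A0} = 0.3658/0.821 = 0.446.

0.446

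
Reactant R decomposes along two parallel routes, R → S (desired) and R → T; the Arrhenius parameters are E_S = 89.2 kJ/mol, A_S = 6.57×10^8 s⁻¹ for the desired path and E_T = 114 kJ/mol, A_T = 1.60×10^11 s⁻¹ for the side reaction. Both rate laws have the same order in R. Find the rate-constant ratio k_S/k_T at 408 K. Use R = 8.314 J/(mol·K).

With equal orders, S_{S/T} = k_S/k_T = (A_S/A_T)·exp[(E_T−E_S)/(RT)].
(E_T−E_S)/(RT) = (114−89.2)×10³/(8.314×408) = 24800/3392 = 7.311.
k_S/k_T = (6.57×10^8/1.60×10^11)·exp(7.311) = 0.004106 × 1497 = 6.15.
Since E_S < E_T, lowering the temperature improves selectivity toward S.

6.15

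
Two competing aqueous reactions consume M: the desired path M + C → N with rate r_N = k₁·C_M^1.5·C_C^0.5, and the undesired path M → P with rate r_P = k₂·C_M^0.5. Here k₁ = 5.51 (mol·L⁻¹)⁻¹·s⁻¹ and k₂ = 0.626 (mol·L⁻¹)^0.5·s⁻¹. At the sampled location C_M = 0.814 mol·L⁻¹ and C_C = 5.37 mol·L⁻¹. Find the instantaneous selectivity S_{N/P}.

16.6

S_{N/P} = r_N/r_P = (k₁·C_M^1.5·C_C^0.5)/(k₂·C_M^0.5) = (k₁/k₂)·C_M·C_C^0.5.
= (5.51×0.8140^1.5×5.370^0.5) / (0.626×0.8140^0.5) = 9.377/0.5648 = 16.6.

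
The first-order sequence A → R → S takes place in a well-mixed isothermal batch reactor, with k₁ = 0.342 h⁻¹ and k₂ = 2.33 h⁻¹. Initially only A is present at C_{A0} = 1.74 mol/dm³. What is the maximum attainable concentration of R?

For a first-order series the maximum intermediate yield is C_{R,max}/C_{A0} = (k₁/k₂)^[k₂/(k₂−k₁)].
= (0.342/2.33)^(2.33/(2.33−0.342)) = (0.1468)^(1.172) = 0.1055.
C_{R,max} = 0.1055×1.74 = 0.184 mol/dm³.

0.184 mol/dm³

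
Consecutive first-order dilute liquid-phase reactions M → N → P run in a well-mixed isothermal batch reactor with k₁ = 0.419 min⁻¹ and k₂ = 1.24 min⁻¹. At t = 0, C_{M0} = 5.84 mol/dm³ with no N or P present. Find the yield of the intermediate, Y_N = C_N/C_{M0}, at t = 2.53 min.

0.155

Solving the coupled first-order balances gives C_N(t) = [k₁/(k₂−k₁)]·C_{M0}·(e^(−k₁t) − e^(−k₂t)).
e^(−k₁t) = e^(−0.419×2.53) = e^(−1.060) = 0.3464; e^(−k₂t) = e^(−3.137) = 0.04340.
C_N = 0.419×5.84/(1.24−0.419) × (0.3464−0.04340) = 2.980×0.3030 = 0.9032 mol/dm³.
Y_N = C_N/C_{M0} = 0.9032/5.84 = 0.155.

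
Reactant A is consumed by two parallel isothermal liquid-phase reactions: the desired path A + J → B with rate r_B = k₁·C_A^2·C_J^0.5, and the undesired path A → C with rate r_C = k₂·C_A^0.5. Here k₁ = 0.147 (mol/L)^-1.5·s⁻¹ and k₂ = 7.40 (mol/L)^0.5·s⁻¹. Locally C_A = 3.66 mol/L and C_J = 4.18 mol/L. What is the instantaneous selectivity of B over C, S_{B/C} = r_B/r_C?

S_{B/C} = r_B/r_C = (k₁·C_A^2·C_J^0.5)/(k₂·C_A^0.5) = (k₁/k₂)·C_A^1.5·C_J^0.5.
= (0.147×3.660^2×4.180^0.5) / (7.40×3.660^0.5) = 4.026/14.16 = 0.284.

0.284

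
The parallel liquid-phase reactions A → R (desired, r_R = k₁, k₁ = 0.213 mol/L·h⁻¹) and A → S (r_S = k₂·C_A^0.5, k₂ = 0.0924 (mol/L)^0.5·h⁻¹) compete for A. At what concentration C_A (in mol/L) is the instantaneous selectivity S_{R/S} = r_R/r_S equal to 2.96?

S_{R/S} = (k₁/k₂)·C_A^-0.5 ⇒ C_A = (S·k₂/k₁)^(-2).
= (2.96×0.0924/0.213)^(-2) = (1.284)^(-2) = 0.607 mol/L.

0.607 mol/L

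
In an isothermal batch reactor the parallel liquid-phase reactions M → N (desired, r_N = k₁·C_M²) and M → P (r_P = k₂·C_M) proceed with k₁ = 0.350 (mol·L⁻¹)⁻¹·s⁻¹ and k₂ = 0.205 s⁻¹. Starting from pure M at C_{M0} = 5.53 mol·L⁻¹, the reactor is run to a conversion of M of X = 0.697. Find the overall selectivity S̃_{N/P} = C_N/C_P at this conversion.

5.61

C_M = C_{M0}(1−X) = 1.676 mol·L⁻¹.
Along a PFR/batch, dC_P/dC_M = −r_P/(r_N+r_P) = −k₂/(k₂+k₁·C_M).
Integrating from C_{M0} to C_M: C_P = (0.205/0.350)·ln[(0.205+0.350·5.53)/(0.205+0.350·1.68)] = 0.5857·ln(2.140/0.7915) = 0.5827 mol·L⁻¹.
Then C_N = (C_{M0}−C_M) − C_P = 3.854 − 0.5827 = 3.272 mol·L⁻¹.
S̃_{N/P} = C_N/C_P = 3.272/0.5827 = 5.61.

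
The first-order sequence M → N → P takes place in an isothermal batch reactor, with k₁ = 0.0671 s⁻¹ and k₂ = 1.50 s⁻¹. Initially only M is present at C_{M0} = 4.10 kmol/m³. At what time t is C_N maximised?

2.17 s

Setting dC_N/dt = 0 gives t_opt = ln(k₂/k₁)/(k₂−k₁).
= ln(1.50/0.0671)/(1.50−0.0671) = ln(22.35)/1.433 = 3.107/1.433 = 2.17 s.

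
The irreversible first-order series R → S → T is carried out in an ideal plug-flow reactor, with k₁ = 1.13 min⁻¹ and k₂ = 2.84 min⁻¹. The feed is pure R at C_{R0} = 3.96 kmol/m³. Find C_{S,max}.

0.857 kmol/m³

At the optimum, C_{S,max}/C_{R0} = (k₁/k₂)^[k₂/(k₂−k₁)].
= (1.13/2.84)^(2.84/(2.84−1.13)) = (0.3979)^(1.661) = 0.2164.
C_{S,max} = 0.2164×3.96 = 0.857 kmol/m³.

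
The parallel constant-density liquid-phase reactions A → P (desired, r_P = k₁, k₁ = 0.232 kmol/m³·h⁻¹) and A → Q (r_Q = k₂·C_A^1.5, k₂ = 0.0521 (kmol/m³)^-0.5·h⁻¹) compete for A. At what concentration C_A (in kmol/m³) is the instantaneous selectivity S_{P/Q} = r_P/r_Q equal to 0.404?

S_{P/Q} = (k₁/k₂)·C_A^-1.5 ⇒ C_A = (S·k₂/k₁)^(1/(-1.5)).
= (0.404×0.0521/0.232)^(-0.6667) = (0.09073)^(-0.6667) = 4.95 kmol/m³.

4.95 kmol/m³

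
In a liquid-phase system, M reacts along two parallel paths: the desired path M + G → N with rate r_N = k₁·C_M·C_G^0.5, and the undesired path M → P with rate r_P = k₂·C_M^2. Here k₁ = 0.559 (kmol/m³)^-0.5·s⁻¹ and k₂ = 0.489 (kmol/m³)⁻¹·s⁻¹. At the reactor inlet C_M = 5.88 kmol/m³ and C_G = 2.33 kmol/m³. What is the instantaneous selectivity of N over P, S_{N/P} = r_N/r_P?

S_{N/P} = r_N/r_P = (k₁·C_M·C_G^0.5)/(k₂·C_M^2) = (k₁/k₂)·C_M⁻¹·C_G^0.5.
= (0.559×5.880×2.330^0.5) / (0.489×5.880^2) = 5.017/16.91 = 0.297.
The undesired path is higher order in M, so low C_M (CSTR or dilute feed) favours N.

0.297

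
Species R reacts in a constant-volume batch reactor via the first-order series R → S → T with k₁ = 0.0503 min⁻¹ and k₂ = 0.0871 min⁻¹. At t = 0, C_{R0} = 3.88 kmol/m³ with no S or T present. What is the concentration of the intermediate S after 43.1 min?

0.483 kmol/m³

The intermediate concentration in a first-order A→B→C sequence is C_S = k₁C_{R0}(e^(−k₁t) − e^(−k₂t))/(k₂−k₁).
e^(−k₁t) = e^(−0.0503×43.1) = e^(−2.168) = 0.1144; e^(−k₂t) = e^(−3.754) = 0.02342.
C_S = 0.0503×3.88/(0.0871−0.0503) × (0.1144−0.02342) = 5.303×0.09099 = 0.4826 kmol/m³.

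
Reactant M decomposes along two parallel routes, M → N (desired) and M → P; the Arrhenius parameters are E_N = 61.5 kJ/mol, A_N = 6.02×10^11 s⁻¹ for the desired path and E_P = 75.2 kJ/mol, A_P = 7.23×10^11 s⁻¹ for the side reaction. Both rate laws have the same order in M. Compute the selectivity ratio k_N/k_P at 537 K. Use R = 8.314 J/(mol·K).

Since both paths have the same order in M, the concentration cancels and S_{N/P} = k_N/k_P = (A_N/A_P)·exp[(E_P−E_N)/(RT)].
(E_P−E_N)/(RT) = (75.2−61.5)×10³/(8.314×537) = 13700/4465 = 3.069.
k_N/k_P = (6.02×10^11/7.23×10^11)·exp(3.069) = 0.8326 × 21.51 = 17.9.
Since E_N < E_P, lowering the temperature improves selectivity toward N.

17.9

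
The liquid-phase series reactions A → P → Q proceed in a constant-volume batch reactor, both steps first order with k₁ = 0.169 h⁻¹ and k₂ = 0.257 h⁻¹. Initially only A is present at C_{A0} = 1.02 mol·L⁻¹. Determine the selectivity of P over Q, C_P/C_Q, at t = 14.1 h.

Solving the coupled first-order balances gives C_P(t) = [k₁/(k₂−k₁)]·C_{A0}·(e^(−k₁t) − e^(−k₂t)).
e^(−k₁t) = e^(−0.169×14.1) = e^(−2.383) = 0.09228; e^(−k₂t) = e^(−3.624) = 0.02668.
C_P = 0.169×1.02/(0.257−0.169) × (0.09228−0.02668) = 1.959×0.06560 = 0.1285 mol·L⁻¹.
C_A = C_{A0}e^(−k₁t) = 0.09413 mol·L⁻¹, so C_Q = C_{A0}−C_A−C_P = 0.7974 mol·L⁻¹; C_P/C_Q = 0.161.

0.161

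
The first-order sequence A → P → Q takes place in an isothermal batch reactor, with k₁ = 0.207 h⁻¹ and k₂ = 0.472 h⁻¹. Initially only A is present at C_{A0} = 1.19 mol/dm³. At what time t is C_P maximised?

For first-order series the maximum of C_P occurs at t_opt = ln(k₂/k₁)/(k₂−k₁).
= ln(0.472/0.207)/(0.472−0.207) = ln(2.280)/0.2650 = 0.8243/0.2650 = 3.11 h.

3.11 h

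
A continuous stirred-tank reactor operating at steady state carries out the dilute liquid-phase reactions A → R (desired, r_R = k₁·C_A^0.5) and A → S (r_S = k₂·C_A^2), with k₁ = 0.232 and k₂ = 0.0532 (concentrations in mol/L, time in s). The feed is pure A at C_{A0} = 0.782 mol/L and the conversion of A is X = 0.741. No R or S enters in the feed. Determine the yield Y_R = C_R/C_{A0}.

0.726

Exit C_A = C_{A0}(1−X) = 0.782×0.259 = 0.2025 mol/L.
In a CSTR the entire volume is at exit conditions, so r_R = 0.232×0.2025^0.5 = 0.1044 and r_S = 0.0532×0.2025^2 = 0.002182.
Fraction of consumed A going to R: r_R/(r_R+r_S) = 0.9795.
C_R = 0.9795·C_{A0}·X = 0.9795×0.782×0.741 = 0.568 mol/L; Y_R = C_R/C_{A0} = 0.726.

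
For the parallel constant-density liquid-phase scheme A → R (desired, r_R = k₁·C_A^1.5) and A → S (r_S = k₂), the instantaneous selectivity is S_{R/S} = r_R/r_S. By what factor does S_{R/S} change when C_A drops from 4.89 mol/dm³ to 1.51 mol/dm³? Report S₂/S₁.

0.172

S_{R/S} = (k₁/k₂)·C_A^1.5, so S₂/S₁ = (C_{A,2}/C_{A,1})^1.5.
= (1.51/4.89)^1.5 = (0.3088)^1.5 = 0.172.
Selectivity toward R falls as C_A falls — high-concentration operation is favoured.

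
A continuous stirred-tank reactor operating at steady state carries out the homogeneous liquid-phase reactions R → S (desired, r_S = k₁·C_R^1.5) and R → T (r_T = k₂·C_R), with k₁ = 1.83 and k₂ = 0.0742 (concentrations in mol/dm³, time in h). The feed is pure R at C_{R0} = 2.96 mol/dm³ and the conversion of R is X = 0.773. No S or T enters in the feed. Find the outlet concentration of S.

Exit C_R = C_{R0}(1−X) = 2.96×0.227 = 0.6719 mol/dm³.
Rates in a CSTR are evaluated at the outlet concentration: r_S = 1.83×0.6719^1.5 = 1.008, r_T = 0.0742×0.6719 = 0.04986.
Fraction of consumed R going to S: r_S/(r_S+r_T) = 0.9529.
C_S = 0.9529·C_{R0}·X = 0.9529×2.96×0.773 = 2.18 mol/dm³.

2.18 mol/dm³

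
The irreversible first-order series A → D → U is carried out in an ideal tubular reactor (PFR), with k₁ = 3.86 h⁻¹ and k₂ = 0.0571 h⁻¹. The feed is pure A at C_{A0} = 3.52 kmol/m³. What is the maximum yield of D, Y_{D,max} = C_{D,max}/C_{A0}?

Evaluating C_D at τ_opt = ln(k₂/k₁)/(k₂−k₁) gives C_{D,max}/C_{A0} = (k₁/k₂)^[k₂/(k₂−k₁)].
= (3.86/0.0571)^(0.0571/(0.0571−3.86)) = (67.60)^(-0.01501) = 0.9387.

0.939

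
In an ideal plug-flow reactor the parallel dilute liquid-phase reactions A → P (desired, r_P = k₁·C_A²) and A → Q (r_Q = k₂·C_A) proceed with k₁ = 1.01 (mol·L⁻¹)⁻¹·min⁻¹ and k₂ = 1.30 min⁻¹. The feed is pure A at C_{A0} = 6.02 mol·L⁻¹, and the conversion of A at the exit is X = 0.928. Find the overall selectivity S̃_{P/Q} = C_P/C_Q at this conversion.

2.00

C_A = C_{A0}(1−X) = 0.4334 mol·L⁻¹.
Along a PFR/batch, dC_Q/dC_A = −r_Q/(r_P+r_Q) = −k₂/(k₂+k₁·C_A).
Integrating from C_{A0} to C_A: C_Q = (1.30/1.01)·ln[(1.30+1.01·6.02)/(1.30+1.01·0.433)] = 1.287·ln(7.380/1.738) = 1.861 mol·L⁻¹.
Then C_P = (C_{A0}−C_A) − C_Q = 5.587 − 1.861 = 3.725 mol·L⁻¹.
S̃_{P/Q} = C_P/C_Q = 3.725/1.861 = 2.00.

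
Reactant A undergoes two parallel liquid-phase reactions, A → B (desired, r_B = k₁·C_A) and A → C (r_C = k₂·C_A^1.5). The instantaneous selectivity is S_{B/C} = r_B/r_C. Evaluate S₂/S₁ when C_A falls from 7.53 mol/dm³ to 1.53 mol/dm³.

2.22

S_{B/C} = (k₁/k₂)·C_A^-0.5, so S₂/S₁ = (C_{A,2}/C_{A,1})^-0.5.
= (1.53/7.53)^(-0.5) = (0.2032)^(-0.5) = 2.22.
Selectivity toward B rises as C_A falls — low-concentration operation is favoured.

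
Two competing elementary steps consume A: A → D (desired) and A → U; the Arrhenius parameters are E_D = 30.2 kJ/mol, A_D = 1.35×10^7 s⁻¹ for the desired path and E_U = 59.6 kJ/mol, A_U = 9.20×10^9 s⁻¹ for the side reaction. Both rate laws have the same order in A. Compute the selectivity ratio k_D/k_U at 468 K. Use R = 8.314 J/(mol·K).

2.81

With equal orders, S_{D/U} = k_D/k_U = (A_D/A_U)·exp[(E_U−E_D)/(RT)].
(E_U−E_D)/(RT) = (59.6−30.2)×10³/(8.314×468) = 29400/3891 = 7.556.
k_D/k_U = (1.35×10^7/9.20×10^9)·exp(7.556) = 0.001467 × 1912 = 2.81.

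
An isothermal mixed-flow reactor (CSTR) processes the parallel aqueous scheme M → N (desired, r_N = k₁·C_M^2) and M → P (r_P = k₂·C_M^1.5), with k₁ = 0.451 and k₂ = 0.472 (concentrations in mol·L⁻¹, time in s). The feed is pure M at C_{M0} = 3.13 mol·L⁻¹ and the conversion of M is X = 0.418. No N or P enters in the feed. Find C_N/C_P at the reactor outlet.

Exit C_M = C_{M0}(1−X) = 3.13×0.582 = 1.822 mol·L⁻¹.
A CSTR operates uniformly at the exit composition, giving r_N = 1.497 and r_P = 1.160 (each k·C_M^n at C_M = 1.822).
Overall selectivity = C_N/C_P = r_Nτ/(r_Pτ) = r_N/r_P = 1.29.

1.29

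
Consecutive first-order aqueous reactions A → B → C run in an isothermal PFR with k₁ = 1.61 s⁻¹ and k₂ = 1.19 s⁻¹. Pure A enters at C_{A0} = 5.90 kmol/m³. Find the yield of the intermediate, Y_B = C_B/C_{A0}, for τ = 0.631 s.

The intermediate concentration in a first-order A→B→C sequence is C_B = k₁C_{A0}(e^(−k₁τ) − e^(−k₂τ))/(k₂−k₁).
e^(−k₁τ) = e^(−1.61×0.631) = e^(−1.016) = 0.3621; e^(−k₂τ) = e^(−0.7509) = 0.4719.
C_B = 1.61×5.90/(1.19−1.61) × (0.3621−0.4719) = (-22.62)×(-0.1099) = 2.485 kmol/m³.
Y_B = C_B/C_{A0} = 2.485/5.90 = 0.421.

0.421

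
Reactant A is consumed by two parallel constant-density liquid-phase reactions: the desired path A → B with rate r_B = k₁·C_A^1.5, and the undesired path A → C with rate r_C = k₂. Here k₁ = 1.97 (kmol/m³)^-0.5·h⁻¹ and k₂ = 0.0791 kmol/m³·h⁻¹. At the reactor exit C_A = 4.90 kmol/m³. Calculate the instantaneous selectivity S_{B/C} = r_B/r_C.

270

S_{B/C} = r_B/r_C = (k₁·C_A^1.5)/(k₂) = (k₁/k₂)·C_A^1.5.
= (1.97×4.900^1.5) / (0.0791) = 21.37/0.07910 = 270.
Since the desired path is higher order in A, keeping C_A high (PFR or concentrated feed) favours B.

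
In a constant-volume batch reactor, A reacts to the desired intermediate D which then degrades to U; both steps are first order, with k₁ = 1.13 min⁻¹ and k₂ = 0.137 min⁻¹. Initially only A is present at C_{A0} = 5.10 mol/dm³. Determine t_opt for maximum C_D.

For first-order series the maximum of C_D occurs at t_opt = ln(k₂/k₁)/(k₂−k₁).
= ln(0.137/1.13)/(0.137−1.13) = ln(0.1212)/-0.9930 = -2.110/-0.9930 = 2.12 min.

2.12 min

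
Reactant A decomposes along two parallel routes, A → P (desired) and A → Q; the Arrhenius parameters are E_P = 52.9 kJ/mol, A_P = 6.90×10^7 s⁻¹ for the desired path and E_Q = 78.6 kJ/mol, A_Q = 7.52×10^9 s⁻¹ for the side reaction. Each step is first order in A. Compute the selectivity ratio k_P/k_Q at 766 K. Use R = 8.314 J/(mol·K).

0.519

k_P/k_Q = (A_P/A_Q)·exp[−(E_P−E_Q)/(RT)] = (A_P/A_Q)·exp[(E_Q−E_P)/(RT)].
(E_Q−E_P)/(RT) = (78.6−52.9)×10³/(8.314×766) = 25700/6369 = 4.035.
k_P/k_Q = (6.90×10^7/7.52×10^9)·exp(4.035) = 0.009176 × 56.57 = 0.519.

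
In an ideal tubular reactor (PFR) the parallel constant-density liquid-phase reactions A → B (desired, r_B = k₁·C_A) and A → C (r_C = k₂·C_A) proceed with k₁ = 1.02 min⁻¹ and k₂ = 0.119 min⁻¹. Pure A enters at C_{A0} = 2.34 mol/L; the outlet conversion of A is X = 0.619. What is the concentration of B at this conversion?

C_A = C_{A0}(1−X) = 0.8915 mol/L.
Both paths are first order in A, so the instantaneous fraction to B is constant: dC_B/d(−C_A) = k₁/(k₁+k₂) = 0.8955.
C_B = 0.8955·(C_{A0}−C_A) = 0.8955×1.448 = 1.30 mol/L.

1.30 mol/L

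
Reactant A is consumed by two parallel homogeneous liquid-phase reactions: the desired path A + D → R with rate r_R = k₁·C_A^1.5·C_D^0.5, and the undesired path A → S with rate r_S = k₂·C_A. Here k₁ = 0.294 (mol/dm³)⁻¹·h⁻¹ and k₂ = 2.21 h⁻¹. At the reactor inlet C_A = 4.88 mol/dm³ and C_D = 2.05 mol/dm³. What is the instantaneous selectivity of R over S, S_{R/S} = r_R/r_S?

0.421

S_{R/S} = r_R/r_S = (k₁·C_A^1.5·C_D^0.5)/(k₂·C_A) = (k₁/k₂)·C_A^0.5·C_D^0.5.
= (0.294×4.880^1.5×2.050^0.5) / (2.21×4.880) = 4.538/10.78 = 0.421.
Since the desired path is higher order in A, keeping C_A high (PFR or concentrated feed) favours R.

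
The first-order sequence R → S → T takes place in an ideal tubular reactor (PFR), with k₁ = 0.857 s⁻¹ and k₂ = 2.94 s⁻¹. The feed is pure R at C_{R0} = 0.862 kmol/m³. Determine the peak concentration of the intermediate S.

At the optimum, C_{S,max}/C_{R0} = (k₁/k₂)^[k₂/(k₂−k₁)].
= (0.857/2.94)^(2.94/(2.94−0.857)) = (0.2915)^(1.411) = 0.1755.
C_{S,max} = 0.1755×0.862 = 0.151 kmol/m³.

0.151 kmol/m³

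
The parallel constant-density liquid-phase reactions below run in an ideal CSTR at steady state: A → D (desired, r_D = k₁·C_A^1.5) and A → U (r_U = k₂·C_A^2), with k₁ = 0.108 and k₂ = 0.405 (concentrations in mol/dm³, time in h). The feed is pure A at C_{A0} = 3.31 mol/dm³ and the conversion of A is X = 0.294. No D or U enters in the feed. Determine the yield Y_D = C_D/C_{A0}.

Exit C_A = C_{A0}(1−X) = 3.31×0.706 = 2.337 mol/dm³.
In a CSTR the entire volume is at exit conditions, so r_D = 0.108×2.337^1.5 = 0.3858 and r_U = 0.405×2.337^2 = 2.212.
Fraction of consumed A going to D: r_D/(r_D+r_U) = 0.1485.
C_D = 0.1485·C_{A0}·X = 0.1485×3.31×0.294 = 0.145 mol/dm³; Y_D = C_D/C_{A0} = 0.0437.

0.0437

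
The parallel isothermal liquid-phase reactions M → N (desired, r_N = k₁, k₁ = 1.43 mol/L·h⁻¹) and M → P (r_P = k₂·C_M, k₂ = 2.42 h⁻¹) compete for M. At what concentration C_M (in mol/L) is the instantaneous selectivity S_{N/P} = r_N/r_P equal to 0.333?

1.77 mol/L

S_{N/P} = (k₁/k₂)·C_M⁻¹ ⇒ C_M = (S·k₂/k₁)^(-1).
= (0.333×2.42/1.43)^(-1) = (0.5635)^(-1) = 1.77 mol/L.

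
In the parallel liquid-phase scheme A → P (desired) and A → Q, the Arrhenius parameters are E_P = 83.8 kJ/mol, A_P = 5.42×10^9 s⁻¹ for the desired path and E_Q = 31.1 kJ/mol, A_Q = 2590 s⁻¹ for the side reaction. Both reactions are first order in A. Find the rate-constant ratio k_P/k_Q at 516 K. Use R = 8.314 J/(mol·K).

9.68

With equal orders, S_{P/Q} = k_P/k_Q = (A_P/A_Q)·exp[(E_Q−E_P)/(RT)].
(E_Q−E_P)/(RT) = (31.1−83.8)×10³/(8.314×516) = -52700/4290 = -12.28.
k_P/k_Q = (5.42×10^9/2590)·exp(-12.28) = 2.093×10^6 × 4.624×10^-6 = 9.68.
Since E_P > E_Q, raising the temperature improves selectivity toward P.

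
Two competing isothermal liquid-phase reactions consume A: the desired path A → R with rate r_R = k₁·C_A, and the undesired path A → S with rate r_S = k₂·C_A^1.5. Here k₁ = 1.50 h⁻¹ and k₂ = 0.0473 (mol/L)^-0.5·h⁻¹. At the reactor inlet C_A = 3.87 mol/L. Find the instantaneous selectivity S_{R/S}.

S_{R/S} = r_R/r_S = (k₁·C_A)/(k₂·C_A^1.5) = (k₁/k₂)·C_A^-0.5.
= (1.50×3.870) / (0.0473×3.870^1.5) = 5.805/0.3601 = 16.1.
The undesired path is higher order in A, so low C_A (CSTR or dilute feed) favours R.

16.1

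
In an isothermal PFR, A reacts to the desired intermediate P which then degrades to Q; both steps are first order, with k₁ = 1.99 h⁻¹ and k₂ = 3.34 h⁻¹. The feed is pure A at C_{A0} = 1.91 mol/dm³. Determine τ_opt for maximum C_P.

0.384 h

For first-order series the maximum of C_P occurs at τ_opt = ln(k₂/k₁)/(k₂−k₁).
= ln(3.34/1.99)/(3.34−1.99) = ln(1.678)/1.350 = 0.5178/1.350 = 0.384 h.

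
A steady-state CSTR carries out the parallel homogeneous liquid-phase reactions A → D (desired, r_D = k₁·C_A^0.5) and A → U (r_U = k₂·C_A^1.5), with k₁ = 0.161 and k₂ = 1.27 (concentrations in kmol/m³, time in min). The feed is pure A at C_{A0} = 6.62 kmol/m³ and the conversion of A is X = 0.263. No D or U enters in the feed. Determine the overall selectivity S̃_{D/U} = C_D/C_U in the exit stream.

Exit C_A = C_{A0}(1−X) = 6.62×0.737 = 4.879 kmol/m³.
In a CSTR the entire volume is at exit conditions, so r_D = 0.161×4.879^0.5 = 0.3556 and r_U = 1.27×4.879^1.5 = 13.69.
Overall selectivity = C_D/C_U = r_Dτ/(r_Uτ) = r_D/r_U = 0.0260.

0.0260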